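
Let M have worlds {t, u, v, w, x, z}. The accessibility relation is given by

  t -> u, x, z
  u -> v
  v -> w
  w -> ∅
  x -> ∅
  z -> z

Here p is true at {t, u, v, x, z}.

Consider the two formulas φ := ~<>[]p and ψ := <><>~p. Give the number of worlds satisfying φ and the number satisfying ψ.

3 and 1

For ~<>[]p:
t: <>[]p is T. ✗
u: <>[]p is F. ✓
v: <>[]p is T. ✗
w: <>[]p is F. ✓
x: <>[]p is F. ✓
z: <>[]p is T. ✗
— 3 worlds.
For <><>~p:
t: successors {u, x, z}; <>~p there: u:F, x:F, z:F. ✗
u: successors {v}; <>~p there: v:T. ✓
v: successors {w}; <>~p there: w:F. ✗
w: no successors, so <><>~p fails. ✗
x: no successors, so <><>~p fails. ✗
z: successors {z}; <>~p there: z:F. ✗
— 1 world.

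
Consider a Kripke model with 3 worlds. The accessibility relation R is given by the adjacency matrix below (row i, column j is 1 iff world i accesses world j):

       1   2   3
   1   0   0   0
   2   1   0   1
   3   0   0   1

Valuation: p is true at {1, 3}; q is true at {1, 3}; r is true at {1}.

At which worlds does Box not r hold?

{1, 3}

1: no successors, so Box not r holds vacuously. ✓
2: successors {1, 3}; not r there: 1:F, 3:T. ✗
3: successors {3}; not r there: 3:T. ✓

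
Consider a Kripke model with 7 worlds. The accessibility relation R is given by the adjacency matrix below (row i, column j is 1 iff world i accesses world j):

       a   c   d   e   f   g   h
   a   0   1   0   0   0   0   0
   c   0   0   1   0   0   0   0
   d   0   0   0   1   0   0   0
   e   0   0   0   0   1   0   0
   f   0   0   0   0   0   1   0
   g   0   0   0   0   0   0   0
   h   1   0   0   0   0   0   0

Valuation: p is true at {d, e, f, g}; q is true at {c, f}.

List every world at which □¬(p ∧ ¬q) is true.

a: successors {c}; ¬(p ∧ ¬q) there: c:T. ✓
c: successors {d}; ¬(p ∧ ¬q) there: d:F. ✗
d: successors {e}; ¬(p ∧ ¬q) there: e:F. ✗
e: successors {f}; ¬(p ∧ ¬q) there: f:T. ✓
f: successors {g}; ¬(p ∧ ¬q) there: g:F. ✗
g: no successors, so □¬(p ∧ ¬q) holds vacuously. ✓
h: successors {a}; ¬(p ∧ ¬q) there: a:T. ✓

{a, e, g, h}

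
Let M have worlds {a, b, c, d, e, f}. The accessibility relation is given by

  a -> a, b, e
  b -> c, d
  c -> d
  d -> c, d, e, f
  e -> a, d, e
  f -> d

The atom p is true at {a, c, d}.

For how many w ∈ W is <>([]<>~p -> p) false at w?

a: successors {a, b, e}; []<>~p -> p there: a:T, b:T, e:F. ✓
b: successors {c, d}; []<>~p -> p there: c:T, d:T. ✓
c: successors {d}; []<>~p -> p there: d:T. ✓
d: successors {c, d, e, f}; []<>~p -> p there: c:T, d:T, e:F, f:F. ✓
e: successors {a, d, e}; []<>~p -> p there: a:T, d:T, e:F. ✓
f: successors {d}; []<>~p -> p there: d:T. ✓
Satisfying worlds: {a, b, c, d, e, f}.
So <>([]<>~p -> p) fails at the other 0 worlds.

0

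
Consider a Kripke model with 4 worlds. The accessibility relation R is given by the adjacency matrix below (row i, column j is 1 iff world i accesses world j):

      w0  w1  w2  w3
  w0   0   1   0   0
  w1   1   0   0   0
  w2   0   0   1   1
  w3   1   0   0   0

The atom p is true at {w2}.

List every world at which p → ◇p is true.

w0: p is F, ◇p is F. ✓
w1: p is F, ◇p is F. ✓
w2: p is T, ◇p is T. ✓
w3: p is F, ◇p is F. ✓

{w0, w1, w2, w3}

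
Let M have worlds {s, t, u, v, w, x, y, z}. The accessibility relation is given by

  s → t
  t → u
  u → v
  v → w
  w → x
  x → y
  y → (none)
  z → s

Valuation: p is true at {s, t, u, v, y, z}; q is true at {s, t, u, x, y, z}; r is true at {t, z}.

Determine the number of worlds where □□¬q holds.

4

s: successors {t}; □¬q there: t:F. ✗
t: successors {u}; □¬q there: u:T. ✓
u: successors {v}; □¬q there: v:T. ✓
v: successors {w}; □¬q there: w:F. ✗
w: successors {x}; □¬q there: x:F. ✗
x: successors {y}; □¬q there: y:T. ✓
y: no successors, so □□¬q holds vacuously. ✓
z: successors {s}; □¬q there: s:F. ✗
Satisfying worlds: {t, u, x, y}.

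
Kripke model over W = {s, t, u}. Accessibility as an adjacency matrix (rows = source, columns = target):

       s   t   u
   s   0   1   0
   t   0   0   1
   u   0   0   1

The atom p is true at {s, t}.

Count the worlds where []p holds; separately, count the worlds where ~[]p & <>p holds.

For []p:
s: successors {t}; p there: t:T. ✓
t: successors {u}; p there: u:F. ✗
u: successors {u}; p there: u:F. ✗
— 1 world.
For ~[]p & <>p:
s: ~[]p is F, <>p is T. ✗
t: ~[]p is T, <>p is F. ✗
u: ~[]p is T, <>p is F. ✗
— 0 worlds.

1 and 0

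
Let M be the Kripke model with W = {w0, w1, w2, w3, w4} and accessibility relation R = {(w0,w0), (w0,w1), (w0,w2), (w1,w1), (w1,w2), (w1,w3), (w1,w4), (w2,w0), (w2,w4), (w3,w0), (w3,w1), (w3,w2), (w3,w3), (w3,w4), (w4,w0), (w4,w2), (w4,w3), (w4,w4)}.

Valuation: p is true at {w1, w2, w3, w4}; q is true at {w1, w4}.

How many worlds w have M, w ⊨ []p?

1

w0: successors {w0, w1, w2}; p there: w0:F, w1:T, w2:T. ✗
w1: successors {w1, w2, w3, w4}; p there: w1:T, w2:T, w3:T, w4:T. ✓
w2: successors {w0, w4}; p there: w0:F, w4:T. ✗
w3: successors {w0, w1, w2, w3, w4}; p there: w0:F, w1:T, w2:T, w3:T, w4:T. ✗
w4: successors {w0, w2, w3, w4}; p there: w0:F, w2:T, w3:T, w4:T. ✗
Satisfying worlds: {w1}.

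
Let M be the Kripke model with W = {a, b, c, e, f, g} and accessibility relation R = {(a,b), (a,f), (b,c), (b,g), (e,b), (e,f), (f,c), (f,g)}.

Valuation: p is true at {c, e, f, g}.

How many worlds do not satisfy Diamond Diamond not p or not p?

a: Diamond Diamond not p is F, not p is T. ✓
b: Diamond Diamond not p is F, not p is T. ✓
c: Diamond Diamond not p is F, not p is F. ✗
e: Diamond Diamond not p is F, not p is F. ✗
f: Diamond Diamond not p is F, not p is F. ✗
g: Diamond Diamond not p is F, not p is F. ✗
Satisfying worlds: {a, b}.
So Diamond Diamond not p or not p fails at the other 4 worlds.

4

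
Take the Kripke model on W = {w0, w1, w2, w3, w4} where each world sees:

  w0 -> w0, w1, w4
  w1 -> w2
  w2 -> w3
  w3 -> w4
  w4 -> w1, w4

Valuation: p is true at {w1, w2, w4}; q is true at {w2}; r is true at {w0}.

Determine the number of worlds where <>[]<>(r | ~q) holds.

4

w0: successors {w0, w1, w4}; []<>(r | ~q) there: w0:F, w1:T, w4:F. ✓
w1: successors {w2}; []<>(r | ~q) there: w2:T. ✓
w2: successors {w3}; []<>(r | ~q) there: w3:T. ✓
w3: successors {w4}; []<>(r | ~q) there: w4:F. ✗
w4: successors {w1, w4}; []<>(r | ~q) there: w1:T, w4:F. ✓
Satisfying worlds: {w0, w1, w2, w4}.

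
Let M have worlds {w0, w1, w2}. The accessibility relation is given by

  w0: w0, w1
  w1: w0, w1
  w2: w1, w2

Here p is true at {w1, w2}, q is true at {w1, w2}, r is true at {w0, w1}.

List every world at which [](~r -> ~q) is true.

w0: successors {w0, w1}; ~r -> ~q there: w0:T, w1:T. ✓
w1: successors {w0, w1}; ~r -> ~q there: w0:T, w1:T. ✓
w2: successors {w1, w2}; ~r -> ~q there: w1:T, w2:F. ✗

{w0, w1}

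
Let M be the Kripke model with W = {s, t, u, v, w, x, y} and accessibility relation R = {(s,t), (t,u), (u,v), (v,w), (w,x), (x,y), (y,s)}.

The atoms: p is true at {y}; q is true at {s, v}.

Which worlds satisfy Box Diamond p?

s: successors {t}; Diamond p there: t:F. ✗
t: successors {u}; Diamond p there: u:F. ✗
u: successors {v}; Diamond p there: v:F. ✗
v: successors {w}; Diamond p there: w:F. ✗
w: successors {x}; Diamond p there: x:T. ✓
x: successors {y}; Diamond p there: y:F. ✗
y: successors {s}; Diamond p there: s:F. ✗

{w}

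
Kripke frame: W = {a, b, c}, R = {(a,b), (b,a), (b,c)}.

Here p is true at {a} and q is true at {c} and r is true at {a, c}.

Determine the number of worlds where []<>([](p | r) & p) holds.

a: successors {b}; <>([](p | r) & p) there: b:F. ✗
b: successors {a, c}; <>([](p | r) & p) there: a:F, c:F. ✗
c: no successors, so []<>([](p | r) & p) holds vacuously. ✓
Satisfying worlds: {c}.

1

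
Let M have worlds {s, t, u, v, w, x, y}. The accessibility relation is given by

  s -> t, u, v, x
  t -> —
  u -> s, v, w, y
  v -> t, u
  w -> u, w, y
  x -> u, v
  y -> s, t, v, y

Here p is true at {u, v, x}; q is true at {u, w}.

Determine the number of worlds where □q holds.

s: successors {t, u, v, x}; q there: t:F, u:T, v:F, x:F. ✗
t: no successors, so □q holds vacuously. ✓
u: successors {s, v, w, y}; q there: s:F, v:F, w:T, y:F. ✗
v: successors {t, u}; q there: t:F, u:T. ✗
w: successors {u, w, y}; q there: u:T, w:T, y:F. ✗
x: successors {u, v}; q there: u:T, v:F. ✗
y: successors {s, t, v, y}; q there: s:F, t:F, v:F, y:F. ✗
Satisfying worlds: {t}.

1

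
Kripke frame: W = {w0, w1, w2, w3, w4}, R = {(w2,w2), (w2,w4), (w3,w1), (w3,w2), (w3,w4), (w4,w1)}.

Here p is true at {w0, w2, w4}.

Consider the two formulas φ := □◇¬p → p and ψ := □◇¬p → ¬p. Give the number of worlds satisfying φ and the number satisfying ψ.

4 and 4

For □◇¬p → p:
w0: □◇¬p is T, p is T. ✓
w1: □◇¬p is T, p is F. ✗
w2: □◇¬p is F, p is T. ✓
w3: □◇¬p is F, p is F. ✓
w4: □◇¬p is F, p is T. ✓
— 4 worlds.
For □◇¬p → ¬p:
w0: □◇¬p is T, ¬p is F. ✗
w1: □◇¬p is T, ¬p is T. ✓
w2: □◇¬p is F, ¬p is F. ✓
w3: □◇¬p is F, ¬p is T. ✓
w4: □◇¬p is F, ¬p is F. ✓
— 4 worlds.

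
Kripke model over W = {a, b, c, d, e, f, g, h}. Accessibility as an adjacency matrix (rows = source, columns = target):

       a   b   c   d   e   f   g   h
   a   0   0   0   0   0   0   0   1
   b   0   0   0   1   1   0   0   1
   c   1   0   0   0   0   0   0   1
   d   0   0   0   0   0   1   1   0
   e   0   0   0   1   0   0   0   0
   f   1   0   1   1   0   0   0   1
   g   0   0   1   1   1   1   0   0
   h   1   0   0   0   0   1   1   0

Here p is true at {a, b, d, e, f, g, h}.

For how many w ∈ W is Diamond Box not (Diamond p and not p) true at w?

7

a: successors {h}; Box not (Diamond p and not p) there: h:T. ✓
b: successors {d, e, h}; Box not (Diamond p and not p) there: d:T, e:T, h:T. ✓
c: successors {a, h}; Box not (Diamond p and not p) there: a:T, h:T. ✓
d: successors {f, g}; Box not (Diamond p and not p) there: f:F, g:F. ✗
e: successors {d}; Box not (Diamond p and not p) there: d:T. ✓
f: successors {a, c, d, h}; Box not (Diamond p and not p) there: a:T, c:T, d:T, h:T. ✓
g: successors {c, d, e, f}; Box not (Diamond p and not p) there: c:T, d:T, e:T, f:F. ✓
h: successors {a, f, g}; Box not (Diamond p and not p) there: a:T, f:F, g:F. ✓
Satisfying worlds: {a, b, c, e, f, g, h}.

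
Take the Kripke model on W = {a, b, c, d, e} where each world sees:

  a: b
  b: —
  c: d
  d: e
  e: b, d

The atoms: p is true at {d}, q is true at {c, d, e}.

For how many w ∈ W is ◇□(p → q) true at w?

4

a: successors {b}; □(p → q) there: b:T. ✓
b: no successors, so ◇□(p → q) fails. ✗
c: successors {d}; □(p → q) there: d:T. ✓
d: successors {e}; □(p → q) there: e:T. ✓
e: successors {b, d}; □(p → q) there: b:T, d:T. ✓
Satisfying worlds: {a, c, d, e}.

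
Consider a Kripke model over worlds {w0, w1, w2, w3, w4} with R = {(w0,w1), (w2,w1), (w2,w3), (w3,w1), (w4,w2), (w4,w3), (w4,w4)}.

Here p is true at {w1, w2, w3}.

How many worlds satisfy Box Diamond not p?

w0: successors {w1}; Diamond not p there: w1:F. ✗
w1: no successors, so Box Diamond not p holds vacuously. ✓
w2: successors {w1, w3}; Diamond not p there: w1:F, w3:F. ✗
w3: successors {w1}; Diamond not p there: w1:F. ✗
w4: successors {w2, w3, w4}; Diamond not p there: w2:F, w3:F, w4:T. ✗
Satisfying worlds: {w1}.

1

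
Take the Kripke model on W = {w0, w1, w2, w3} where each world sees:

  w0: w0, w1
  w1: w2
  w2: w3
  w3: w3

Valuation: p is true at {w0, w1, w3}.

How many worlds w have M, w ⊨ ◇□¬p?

w0: successors {w0, w1}; □¬p there: w0:F, w1:T. ✓
w1: successors {w2}; □¬p there: w2:F. ✗
w2: successors {w3}; □¬p there: w3:F. ✗
w3: successors {w3}; □¬p there: w3:F. ✗
Satisfying worlds: {w0}.

1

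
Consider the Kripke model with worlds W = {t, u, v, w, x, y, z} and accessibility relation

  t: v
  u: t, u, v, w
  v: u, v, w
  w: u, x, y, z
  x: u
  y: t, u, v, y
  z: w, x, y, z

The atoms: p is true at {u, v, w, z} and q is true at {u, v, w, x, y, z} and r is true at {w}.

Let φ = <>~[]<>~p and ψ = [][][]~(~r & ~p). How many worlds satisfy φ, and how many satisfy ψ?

For <>~[]<>~p:
t: successors {v}; ~[]<>~p there: v:T. ✓
u: successors {t, u, v, w}; ~[]<>~p there: t:T, u:T, v:T, w:T. ✓
v: successors {u, v, w}; ~[]<>~p there: u:T, v:T, w:T. ✓
w: successors {u, x, y, z}; ~[]<>~p there: u:T, x:F, y:T, z:T. ✓
x: successors {u}; ~[]<>~p there: u:T. ✓
y: successors {t, u, v, y}; ~[]<>~p there: t:T, u:T, v:T, y:T. ✓
z: successors {w, x, y, z}; ~[]<>~p there: w:T, x:F, y:T, z:T. ✓
— 7 worlds.
For [][][]~(~r & ~p):
t: successors {v}; [][]~(~r & ~p) there: v:F. ✗
u: successors {t, u, v, w}; [][]~(~r & ~p) there: t:T, u:F, v:F, w:F. ✗
v: successors {u, v, w}; [][]~(~r & ~p) there: u:F, v:F, w:F. ✗
w: successors {u, x, y, z}; [][]~(~r & ~p) there: u:F, x:F, y:F, z:F. ✗
x: successors {u}; [][]~(~r & ~p) there: u:F. ✗
y: successors {t, u, v, y}; [][]~(~r & ~p) there: t:T, u:F, v:F, y:F. ✗
z: successors {w, x, y, z}; [][]~(~r & ~p) there: w:F, x:F, y:F, z:F. ✗
— 0 worlds.

7 and 0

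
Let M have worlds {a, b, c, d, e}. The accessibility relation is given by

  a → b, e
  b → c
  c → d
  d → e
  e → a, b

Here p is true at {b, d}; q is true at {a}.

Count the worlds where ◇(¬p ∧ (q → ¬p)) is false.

1

a: successors {b, e}; ¬p ∧ (q → ¬p) there: b:F, e:T. ✓
b: successors {c}; ¬p ∧ (q → ¬p) there: c:T. ✓
c: successors {d}; ¬p ∧ (q → ¬p) there: d:F. ✗
d: successors {e}; ¬p ∧ (q → ¬p) there: e:T. ✓
e: successors {a, b}; ¬p ∧ (q → ¬p) there: a:T, b:F. ✓
Satisfying worlds: {a, b, d, e}.
So ◇(¬p ∧ (q → ¬p)) fails at the other 1 world.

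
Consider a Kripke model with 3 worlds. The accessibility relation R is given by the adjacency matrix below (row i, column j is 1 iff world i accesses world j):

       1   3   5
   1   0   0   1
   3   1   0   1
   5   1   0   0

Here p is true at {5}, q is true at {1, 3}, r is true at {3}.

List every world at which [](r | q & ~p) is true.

1: successors {5}; r | q & ~p there: 5:F. ✗
3: successors {1, 5}; r | q & ~p there: 1:T, 5:F. ✗
5: successors {1}; r | q & ~p there: 1:T. ✓

{5}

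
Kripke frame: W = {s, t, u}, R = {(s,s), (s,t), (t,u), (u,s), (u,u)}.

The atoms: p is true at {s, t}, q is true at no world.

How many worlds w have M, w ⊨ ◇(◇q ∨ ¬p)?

2

s: successors {s, t}; ◇q ∨ ¬p there: s:F, t:F. ✗
t: successors {u}; ◇q ∨ ¬p there: u:T. ✓
u: successors {s, u}; ◇q ∨ ¬p there: s:F, u:T. ✓
Satisfying worlds: {t, u}.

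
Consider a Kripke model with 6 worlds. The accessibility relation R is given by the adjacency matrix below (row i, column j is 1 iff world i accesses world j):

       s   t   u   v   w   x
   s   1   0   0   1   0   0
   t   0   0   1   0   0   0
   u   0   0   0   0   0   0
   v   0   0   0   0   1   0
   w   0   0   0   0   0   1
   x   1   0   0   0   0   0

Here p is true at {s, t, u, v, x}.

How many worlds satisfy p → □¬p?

3

s: p is T, □¬p is F. ✗
t: p is T, □¬p is F. ✗
u: p is T, □¬p is T. ✓
v: p is T, □¬p is T. ✓
w: p is F, □¬p is F. ✓
x: p is T, □¬p is F. ✗
Satisfying worlds: {u, v, w}.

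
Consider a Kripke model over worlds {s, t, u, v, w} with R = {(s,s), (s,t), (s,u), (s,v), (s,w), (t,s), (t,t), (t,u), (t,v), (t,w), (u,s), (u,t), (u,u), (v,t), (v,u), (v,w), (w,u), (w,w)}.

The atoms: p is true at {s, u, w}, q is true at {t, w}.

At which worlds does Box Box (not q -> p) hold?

s: successors {s, t, u, v, w}; Box (not q -> p) there: s:F, t:F, u:T, v:T, w:T. ✗
t: successors {s, t, u, v, w}; Box (not q -> p) there: s:F, t:F, u:T, v:T, w:T. ✗
u: successors {s, t, u}; Box (not q -> p) there: s:F, t:F, u:T. ✗
v: successors {t, u, w}; Box (not q -> p) there: t:F, u:T, w:T. ✗
w: successors {u, w}; Box (not q -> p) there: u:T, w:T. ✓

{w}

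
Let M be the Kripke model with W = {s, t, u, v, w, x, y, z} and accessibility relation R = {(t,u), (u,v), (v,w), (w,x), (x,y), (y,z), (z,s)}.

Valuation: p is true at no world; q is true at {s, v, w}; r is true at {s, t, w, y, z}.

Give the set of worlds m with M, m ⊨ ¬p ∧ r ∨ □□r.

{s, t, u, w, x, y, z}

s: ¬p ∧ r is T, □□r is T. ✓
t: ¬p ∧ r is T, □□r is F. ✓
u: ¬p ∧ r is F, □□r is T. ✓
v: ¬p ∧ r is F, □□r is F. ✗
w: ¬p ∧ r is T, □□r is T. ✓
x: ¬p ∧ r is F, □□r is T. ✓
y: ¬p ∧ r is T, □□r is T. ✓
z: ¬p ∧ r is T, □□r is T. ✓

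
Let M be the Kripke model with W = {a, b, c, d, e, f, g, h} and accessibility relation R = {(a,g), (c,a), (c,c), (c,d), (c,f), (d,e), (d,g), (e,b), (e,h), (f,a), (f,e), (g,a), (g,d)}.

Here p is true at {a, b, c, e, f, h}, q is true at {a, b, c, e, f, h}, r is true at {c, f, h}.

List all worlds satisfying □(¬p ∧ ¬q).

a: successors {g}; ¬p ∧ ¬q there: g:T. ✓
b: no successors, so □(¬p ∧ ¬q) holds vacuously. ✓
c: successors {a, c, d, f}; ¬p ∧ ¬q there: a:F, c:F, d:T, f:F. ✗
d: successors {e, g}; ¬p ∧ ¬q there: e:F, g:T. ✗
e: successors {b, h}; ¬p ∧ ¬q there: b:F, h:F. ✗
f: successors {a, e}; ¬p ∧ ¬q there: a:F, e:F. ✗
g: successors {a, d}; ¬p ∧ ¬q there: a:F, d:T. ✗
h: no successors, so □(¬p ∧ ¬q) holds vacuously. ✓

{a, b, h}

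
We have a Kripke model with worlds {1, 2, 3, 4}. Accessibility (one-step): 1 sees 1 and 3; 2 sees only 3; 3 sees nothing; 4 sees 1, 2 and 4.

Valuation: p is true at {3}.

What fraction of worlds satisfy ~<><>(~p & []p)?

1: <><>(~p & []p) is F. ✓
2: <><>(~p & []p) is F. ✓
3: <><>(~p & []p) is F. ✓
4: <><>(~p & []p) is T. ✗
That's 3 of 4 worlds, so 3/4.

3/4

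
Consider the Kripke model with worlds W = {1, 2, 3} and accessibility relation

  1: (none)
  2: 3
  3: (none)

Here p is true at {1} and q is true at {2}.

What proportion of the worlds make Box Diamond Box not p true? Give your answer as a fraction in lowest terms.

1: no successors, so Box Diamond Box not p holds vacuously. ✓
2: successors {3}; Diamond Box not p there: 3:F. ✗
3: no successors, so Box Diamond Box not p holds vacuously. ✓
That's 2 of 3 worlds, so 2/3.

2/3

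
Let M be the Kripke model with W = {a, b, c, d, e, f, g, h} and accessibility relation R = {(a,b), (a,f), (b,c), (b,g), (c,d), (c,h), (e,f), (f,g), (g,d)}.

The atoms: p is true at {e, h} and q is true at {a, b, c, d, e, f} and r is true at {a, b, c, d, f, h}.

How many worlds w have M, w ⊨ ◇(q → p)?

3

a: successors {b, f}; q → p there: b:F, f:F. ✗
b: successors {c, g}; q → p there: c:F, g:T. ✓
c: successors {d, h}; q → p there: d:F, h:T. ✓
d: no successors, so ◇(q → p) fails. ✗
e: successors {f}; q → p there: f:F. ✗
f: successors {g}; q → p there: g:T. ✓
g: successors {d}; q → p there: d:F. ✗
h: no successors, so ◇(q → p) fails. ✗
Satisfying worlds: {b, c, f}.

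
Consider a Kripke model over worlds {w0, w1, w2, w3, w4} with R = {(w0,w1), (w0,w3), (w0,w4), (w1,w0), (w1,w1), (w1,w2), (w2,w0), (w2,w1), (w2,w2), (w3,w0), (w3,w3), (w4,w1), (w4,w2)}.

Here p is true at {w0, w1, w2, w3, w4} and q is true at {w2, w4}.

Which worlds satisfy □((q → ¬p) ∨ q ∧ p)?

{w0, w1, w2, w3, w4}

w0: successors {w1, w3, w4}; (q → ¬p) ∨ q ∧ p there: w1:T, w3:T, w4:T. ✓
w1: successors {w0, w1, w2}; (q → ¬p) ∨ q ∧ p there: w0:T, w1:T, w2:T. ✓
w2: successors {w0, w1, w2}; (q → ¬p) ∨ q ∧ p there: w0:T, w1:T, w2:T. ✓
w3: successors {w0, w3}; (q → ¬p) ∨ q ∧ p there: w0:T, w3:T. ✓
w4: successors {w1, w2}; (q → ¬p) ∨ q ∧ p there: w1:T, w2:T. ✓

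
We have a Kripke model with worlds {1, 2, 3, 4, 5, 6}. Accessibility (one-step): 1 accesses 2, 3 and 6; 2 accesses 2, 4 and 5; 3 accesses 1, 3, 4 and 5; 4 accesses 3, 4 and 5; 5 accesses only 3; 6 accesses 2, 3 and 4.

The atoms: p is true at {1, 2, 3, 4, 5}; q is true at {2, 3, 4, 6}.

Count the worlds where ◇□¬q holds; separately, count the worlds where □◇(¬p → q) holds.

For ◇□¬q:
1: successors {2, 3, 6}; □¬q there: 2:F, 3:F, 6:F. ✗
2: successors {2, 4, 5}; □¬q there: 2:F, 4:F, 5:F. ✗
3: successors {1, 3, 4, 5}; □¬q there: 1:F, 3:F, 4:F, 5:F. ✗
4: successors {3, 4, 5}; □¬q there: 3:F, 4:F, 5:F. ✗
5: successors {3}; □¬q there: 3:F. ✗
6: successors {2, 3, 4}; □¬q there: 2:F, 3:F, 4:F. ✗
— 0 worlds.
For □◇(¬p → q):
1: successors {2, 3, 6}; ◇(¬p → q) there: 2:T, 3:T, 6:T. ✓
2: successors {2, 4, 5}; ◇(¬p → q) there: 2:T, 4:T, 5:T. ✓
3: successors {1, 3, 4, 5}; ◇(¬p → q) there: 1:T, 3:T, 4:T, 5:T. ✓
4: successors {3, 4, 5}; ◇(¬p → q) there: 3:T, 4:T, 5:T. ✓
5: successors {3}; ◇(¬p → q) there: 3:T. ✓
6: successors {2, 3, 4}; ◇(¬p → q) there: 2:T, 3:T, 4:T. ✓
— 6 worlds.

0 and 6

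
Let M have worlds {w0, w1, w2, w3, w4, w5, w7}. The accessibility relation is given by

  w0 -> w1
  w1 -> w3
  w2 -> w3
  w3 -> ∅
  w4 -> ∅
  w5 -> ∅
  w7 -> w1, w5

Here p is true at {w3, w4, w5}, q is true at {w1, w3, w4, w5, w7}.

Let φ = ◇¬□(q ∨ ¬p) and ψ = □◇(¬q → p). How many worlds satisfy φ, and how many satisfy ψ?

For ◇¬□(q ∨ ¬p):
w0: successors {w1}; ¬□(q ∨ ¬p) there: w1:F. ✗
w1: successors {w3}; ¬□(q ∨ ¬p) there: w3:F. ✗
w2: successors {w3}; ¬□(q ∨ ¬p) there: w3:F. ✗
w3: no successors, so ◇¬□(q ∨ ¬p) fails. ✗
w4: no successors, so ◇¬□(q ∨ ¬p) fails. ✗
w5: no successors, so ◇¬□(q ∨ ¬p) fails. ✗
w7: successors {w1, w5}; ¬□(q ∨ ¬p) there: w1:F, w5:F. ✗
— 0 worlds.
For □◇(¬q → p):
w0: successors {w1}; ◇(¬q → p) there: w1:T. ✓
w1: successors {w3}; ◇(¬q → p) there: w3:F. ✗
w2: successors {w3}; ◇(¬q → p) there: w3:F. ✗
w3: no successors, so □◇(¬q → p) holds vacuously. ✓
w4: no successors, so □◇(¬q → p) holds vacuously. ✓
w5: no successors, so □◇(¬q → p) holds vacuously. ✓
w7: successors {w1, w5}; ◇(¬q → p) there: w1:T, w5:F. ✗
— 4 worlds.

0 and 4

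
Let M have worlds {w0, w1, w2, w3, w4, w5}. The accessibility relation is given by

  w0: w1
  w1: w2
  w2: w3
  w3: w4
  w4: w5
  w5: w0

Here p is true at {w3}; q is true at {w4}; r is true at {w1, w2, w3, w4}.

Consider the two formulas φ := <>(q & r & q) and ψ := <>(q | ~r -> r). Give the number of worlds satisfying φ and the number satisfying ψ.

1 and 4

For <>(q & r & q):
w0: successors {w1}; q & r & q there: w1:F. ✗
w1: successors {w2}; q & r & q there: w2:F. ✗
w2: successors {w3}; q & r & q there: w3:F. ✗
w3: successors {w4}; q & r & q there: w4:T. ✓
w4: successors {w5}; q & r & q there: w5:F. ✗
w5: successors {w0}; q & r & q there: w0:F. ✗
— 1 world.
For <>(q | ~r -> r):
w0: successors {w1}; q | ~r -> r there: w1:T. ✓
w1: successors {w2}; q | ~r -> r there: w2:T. ✓
w2: successors {w3}; q | ~r -> r there: w3:T. ✓
w3: successors {w4}; q | ~r -> r there: w4:T. ✓
w4: successors {w5}; q | ~r -> r there: w5:F. ✗
w5: successors {w0}; q | ~r -> r there: w0:F. ✗
— 4 worlds.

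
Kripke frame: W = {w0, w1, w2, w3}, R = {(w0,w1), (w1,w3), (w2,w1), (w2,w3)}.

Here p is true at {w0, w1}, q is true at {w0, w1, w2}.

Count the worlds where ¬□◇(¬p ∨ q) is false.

w0: □◇(¬p ∨ q) is T. ✗
w1: □◇(¬p ∨ q) is F. ✓
w2: □◇(¬p ∨ q) is F. ✓
w3: □◇(¬p ∨ q) is T. ✗
Satisfying worlds: {w1, w2}.
So ¬□◇(¬p ∨ q) fails at the other 2 worlds.

2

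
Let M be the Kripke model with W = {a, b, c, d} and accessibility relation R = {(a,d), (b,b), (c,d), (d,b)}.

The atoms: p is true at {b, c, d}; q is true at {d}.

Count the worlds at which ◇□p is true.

4

a: successors {d}; □p there: d:T. ✓
b: successors {b}; □p there: b:T. ✓
c: successors {d}; □p there: d:T. ✓
d: successors {b}; □p there: b:T. ✓
Satisfying worlds: {a, b, c, d}.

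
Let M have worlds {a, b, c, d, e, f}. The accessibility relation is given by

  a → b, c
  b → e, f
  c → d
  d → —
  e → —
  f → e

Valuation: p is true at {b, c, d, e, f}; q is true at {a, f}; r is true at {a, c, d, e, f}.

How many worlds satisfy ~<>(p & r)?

a: <>(p & r) is T. ✗
b: <>(p & r) is T. ✗
c: <>(p & r) is T. ✗
d: <>(p & r) is F. ✓
e: <>(p & r) is F. ✓
f: <>(p & r) is T. ✗
Satisfying worlds: {d, e}.

2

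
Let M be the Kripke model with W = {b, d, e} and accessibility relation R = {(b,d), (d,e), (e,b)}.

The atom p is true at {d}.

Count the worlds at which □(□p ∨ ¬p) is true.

b: successors {d}; □p ∨ ¬p there: d:F. ✗
d: successors {e}; □p ∨ ¬p there: e:T. ✓
e: successors {b}; □p ∨ ¬p there: b:T. ✓
Satisfying worlds: {d, e}.

2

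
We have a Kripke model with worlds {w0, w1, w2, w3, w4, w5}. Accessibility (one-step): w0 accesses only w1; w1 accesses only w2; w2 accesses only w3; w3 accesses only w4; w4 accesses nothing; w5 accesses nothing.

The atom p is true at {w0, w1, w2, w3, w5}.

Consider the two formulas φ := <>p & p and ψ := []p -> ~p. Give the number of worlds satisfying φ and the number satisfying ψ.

For <>p & p:
w0: <>p is T, p is T. ✓
w1: <>p is T, p is T. ✓
w2: <>p is T, p is T. ✓
w3: <>p is F, p is T. ✗
w4: <>p is F, p is F. ✗
w5: <>p is F, p is T. ✗
— 3 worlds.
For []p -> ~p:
w0: []p is T, ~p is F. ✗
w1: []p is T, ~p is F. ✗
w2: []p is T, ~p is F. ✗
w3: []p is F, ~p is F. ✓
w4: []p is T, ~p is T. ✓
w5: []p is T, ~p is F. ✗
— 2 worlds.

3 and 2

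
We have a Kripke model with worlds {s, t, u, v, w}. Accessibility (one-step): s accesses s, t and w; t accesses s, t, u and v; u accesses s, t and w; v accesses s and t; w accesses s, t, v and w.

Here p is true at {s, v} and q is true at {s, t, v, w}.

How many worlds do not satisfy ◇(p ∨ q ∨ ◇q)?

s: successors {s, t, w}; p ∨ q ∨ ◇q there: s:T, t:T, w:T. ✓
t: successors {s, t, u, v}; p ∨ q ∨ ◇q there: s:T, t:T, u:T, v:T. ✓
u: successors {s, t, w}; p ∨ q ∨ ◇q there: s:T, t:T, w:T. ✓
v: successors {s, t}; p ∨ q ∨ ◇q there: s:T, t:T. ✓
w: successors {s, t, v, w}; p ∨ q ∨ ◇q there: s:T, t:T, v:T, w:T. ✓
Satisfying worlds: {s, t, u, v, w}.
So ◇(p ∨ q ∨ ◇q) fails at the other 0 worlds.

0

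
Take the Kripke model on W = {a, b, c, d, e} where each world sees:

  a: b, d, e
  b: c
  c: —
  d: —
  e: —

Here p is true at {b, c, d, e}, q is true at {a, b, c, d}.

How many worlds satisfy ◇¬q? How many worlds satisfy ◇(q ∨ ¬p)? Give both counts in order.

1 and 2

For ◇¬q:
a: successors {b, d, e}; ¬q there: b:F, d:F, e:T. ✓
b: successors {c}; ¬q there: c:F. ✗
c: no successors, so ◇¬q fails. ✗
d: no successors, so ◇¬q fails. ✗
e: no successors, so ◇¬q fails. ✗
— 1 world.
For ◇(q ∨ ¬p):
a: successors {b, d, e}; q ∨ ¬p there: b:T, d:T, e:F. ✓
b: successors {c}; q ∨ ¬p there: c:T. ✓
c: no successors, so ◇(q ∨ ¬p) fails. ✗
d: no successors, so ◇(q ∨ ¬p) fails. ✗
e: no successors, so ◇(q ∨ ¬p) fails. ✗
— 2 worlds.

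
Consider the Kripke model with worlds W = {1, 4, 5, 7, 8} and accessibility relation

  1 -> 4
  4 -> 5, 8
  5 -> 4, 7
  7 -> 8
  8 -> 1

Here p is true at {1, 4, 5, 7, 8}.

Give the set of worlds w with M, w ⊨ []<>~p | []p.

1: []<>~p is F, []p is T. ✓
4: []<>~p is F, []p is T. ✓
5: []<>~p is F, []p is T. ✓
7: []<>~p is F, []p is T. ✓
8: []<>~p is F, []p is T. ✓

{1, 4, 5, 7, 8}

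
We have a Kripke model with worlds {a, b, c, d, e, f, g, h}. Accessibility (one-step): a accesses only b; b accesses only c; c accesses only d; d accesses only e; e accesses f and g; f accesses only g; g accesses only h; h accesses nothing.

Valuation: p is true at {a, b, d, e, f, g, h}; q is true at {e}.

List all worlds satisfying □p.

{a, c, d, e, f, g, h}

a: successors {b}; p there: b:T. ✓
b: successors {c}; p there: c:F. ✗
c: successors {d}; p there: d:T. ✓
d: successors {e}; p there: e:T. ✓
e: successors {f, g}; p there: f:T, g:T. ✓
f: successors {g}; p there: g:T. ✓
g: successors {h}; p there: h:T. ✓
h: no successors, so □p holds vacuously. ✓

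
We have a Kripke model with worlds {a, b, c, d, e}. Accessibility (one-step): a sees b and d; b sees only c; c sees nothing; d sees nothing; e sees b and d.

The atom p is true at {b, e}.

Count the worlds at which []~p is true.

3

a: successors {b, d}; ~p there: b:F, d:T. ✗
b: successors {c}; ~p there: c:T. ✓
c: no successors, so []~p holds vacuously. ✓
d: no successors, so []~p holds vacuously. ✓
e: successors {b, d}; ~p there: b:F, d:T. ✗
Satisfying worlds: {b, c, d}.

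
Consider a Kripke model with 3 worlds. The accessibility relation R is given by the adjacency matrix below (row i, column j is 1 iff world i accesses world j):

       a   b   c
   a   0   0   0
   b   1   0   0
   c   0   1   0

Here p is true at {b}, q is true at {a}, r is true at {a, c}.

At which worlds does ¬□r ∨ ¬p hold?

a: ¬□r is F, ¬p is T. ✓
b: ¬□r is F, ¬p is F. ✗
c: ¬□r is T, ¬p is T. ✓

{a, c}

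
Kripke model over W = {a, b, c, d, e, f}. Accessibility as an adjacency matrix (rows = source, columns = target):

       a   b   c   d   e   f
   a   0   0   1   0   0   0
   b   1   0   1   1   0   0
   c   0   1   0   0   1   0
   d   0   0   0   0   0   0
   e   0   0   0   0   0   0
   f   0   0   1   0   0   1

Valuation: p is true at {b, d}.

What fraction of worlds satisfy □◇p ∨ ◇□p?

a: □◇p is T, ◇□p is F. ✓
b: □◇p is F, ◇□p is T. ✓
c: □◇p is F, ◇□p is T. ✓
d: □◇p is T, ◇□p is F. ✓
e: □◇p is T, ◇□p is F. ✓
f: □◇p is F, ◇□p is F. ✗
That's 5 of 6 worlds, so 5/6.

5/6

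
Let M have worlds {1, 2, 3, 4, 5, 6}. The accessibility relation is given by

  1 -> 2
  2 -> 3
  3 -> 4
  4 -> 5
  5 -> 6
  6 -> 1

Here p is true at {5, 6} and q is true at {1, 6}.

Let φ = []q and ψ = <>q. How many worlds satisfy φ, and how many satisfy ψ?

For []q:
1: successors {2}; q there: 2:F. ✗
2: successors {3}; q there: 3:F. ✗
3: successors {4}; q there: 4:F. ✗
4: successors {5}; q there: 5:F. ✗
5: successors {6}; q there: 6:T. ✓
6: successors {1}; q there: 1:T. ✓
— 2 worlds.
For <>q:
1: successors {2}; q there: 2:F. ✗
2: successors {3}; q there: 3:F. ✗
3: successors {4}; q there: 4:F. ✗
4: successors {5}; q there: 5:F. ✗
5: successors {6}; q there: 6:T. ✓
6: successors {1}; q there: 1:T. ✓
— 2 worlds.

2 and 2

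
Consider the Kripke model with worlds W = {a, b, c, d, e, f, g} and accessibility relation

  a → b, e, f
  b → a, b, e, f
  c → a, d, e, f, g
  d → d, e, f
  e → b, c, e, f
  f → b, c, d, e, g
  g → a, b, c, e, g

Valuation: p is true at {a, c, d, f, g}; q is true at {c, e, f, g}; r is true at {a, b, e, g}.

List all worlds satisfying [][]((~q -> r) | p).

a: successors {b, e, f}; []((~q -> r) | p) there: b:T, e:T, f:T. ✓
b: successors {a, b, e, f}; []((~q -> r) | p) there: a:T, b:T, e:T, f:T. ✓
c: successors {a, d, e, f, g}; []((~q -> r) | p) there: a:T, d:T, e:T, f:T, g:T. ✓
d: successors {d, e, f}; []((~q -> r) | p) there: d:T, e:T, f:T. ✓
e: successors {b, c, e, f}; []((~q -> r) | p) there: b:T, c:T, e:T, f:T. ✓
f: successors {b, c, d, e, g}; []((~q -> r) | p) there: b:T, c:T, d:T, e:T, g:T. ✓
g: successors {a, b, c, e, g}; []((~q -> r) | p) there: a:T, b:T, c:T, e:T, g:T. ✓

{a, b, c, d, e, f, g}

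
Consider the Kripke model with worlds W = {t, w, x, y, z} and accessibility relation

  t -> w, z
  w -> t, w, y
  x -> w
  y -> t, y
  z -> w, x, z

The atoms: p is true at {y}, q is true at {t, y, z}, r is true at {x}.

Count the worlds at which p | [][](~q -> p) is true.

1

t: p is F, [][](~q -> p) is F. ✗
w: p is F, [][](~q -> p) is F. ✗
x: p is F, [][](~q -> p) is F. ✗
y: p is T, [][](~q -> p) is F. ✓
z: p is F, [][](~q -> p) is F. ✗
Satisfying worlds: {y}.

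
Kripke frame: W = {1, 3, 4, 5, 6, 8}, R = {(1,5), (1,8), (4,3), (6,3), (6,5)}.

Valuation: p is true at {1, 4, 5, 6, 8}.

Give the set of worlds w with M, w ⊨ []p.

{1, 3, 5, 8}

1: successors {5, 8}; p there: 5:T, 8:T. ✓
3: no successors, so []p holds vacuously. ✓
4: successors {3}; p there: 3:F. ✗
5: no successors, so []p holds vacuously. ✓
6: successors {3, 5}; p there: 3:F, 5:T. ✗
8: no successors, so []p holds vacuously. ✓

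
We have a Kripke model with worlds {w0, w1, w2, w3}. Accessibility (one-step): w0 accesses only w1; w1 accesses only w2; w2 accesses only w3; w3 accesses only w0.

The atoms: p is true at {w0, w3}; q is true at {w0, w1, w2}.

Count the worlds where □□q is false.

w0: successors {w1}; □q there: w1:T. ✓
w1: successors {w2}; □q there: w2:F. ✗
w2: successors {w3}; □q there: w3:T. ✓
w3: successors {w0}; □q there: w0:T. ✓
Satisfying worlds: {w0, w2, w3}.
So □□q fails at the other 1 world.

1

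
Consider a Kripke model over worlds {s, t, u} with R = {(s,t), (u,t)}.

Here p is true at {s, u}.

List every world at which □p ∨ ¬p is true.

{t}

s: □p is F, ¬p is F. ✗
t: □p is T, ¬p is T. ✓
u: □p is F, ¬p is F. ✗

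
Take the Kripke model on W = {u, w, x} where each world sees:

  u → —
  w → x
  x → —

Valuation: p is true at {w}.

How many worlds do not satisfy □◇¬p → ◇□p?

2

u: □◇¬p is T, ◇□p is F. ✗
w: □◇¬p is F, ◇□p is T. ✓
x: □◇¬p is T, ◇□p is F. ✗
Satisfying worlds: {w}.
So □◇¬p → ◇□p fails at the other 2 worlds.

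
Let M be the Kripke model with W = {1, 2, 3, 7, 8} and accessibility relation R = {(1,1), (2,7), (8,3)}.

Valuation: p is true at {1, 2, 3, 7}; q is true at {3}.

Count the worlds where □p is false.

0

1: successors {1}; p there: 1:T. ✓
2: successors {7}; p there: 7:T. ✓
3: no successors, so □p holds vacuously. ✓
7: no successors, so □p holds vacuously. ✓
8: successors {3}; p there: 3:T. ✓
Satisfying worlds: {1, 2, 3, 7, 8}.
So □p fails at the other 0 worlds.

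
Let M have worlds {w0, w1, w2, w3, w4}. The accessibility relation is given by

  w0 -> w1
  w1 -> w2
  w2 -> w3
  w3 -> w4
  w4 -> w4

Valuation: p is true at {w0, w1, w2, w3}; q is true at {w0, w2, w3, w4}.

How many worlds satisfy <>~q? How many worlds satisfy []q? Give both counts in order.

1 and 4

For <>~q:
w0: successors {w1}; ~q there: w1:T. ✓
w1: successors {w2}; ~q there: w2:F. ✗
w2: successors {w3}; ~q there: w3:F. ✗
w3: successors {w4}; ~q there: w4:F. ✗
w4: successors {w4}; ~q there: w4:F. ✗
— 1 world.
For []q:
w0: successors {w1}; q there: w1:F. ✗
w1: successors {w2}; q there: w2:T. ✓
w2: successors {w3}; q there: w3:T. ✓
w3: successors {w4}; q there: w4:T. ✓
w4: successors {w4}; q there: w4:T. ✓
— 4 worlds.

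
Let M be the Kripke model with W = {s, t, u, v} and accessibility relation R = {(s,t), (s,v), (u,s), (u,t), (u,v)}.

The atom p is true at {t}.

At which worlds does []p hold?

s: successors {t, v}; p there: t:T, v:F. ✗
t: no successors, so []p holds vacuously. ✓
u: successors {s, t, v}; p there: s:F, t:T, v:F. ✗
v: no successors, so []p holds vacuously. ✓

{t, v}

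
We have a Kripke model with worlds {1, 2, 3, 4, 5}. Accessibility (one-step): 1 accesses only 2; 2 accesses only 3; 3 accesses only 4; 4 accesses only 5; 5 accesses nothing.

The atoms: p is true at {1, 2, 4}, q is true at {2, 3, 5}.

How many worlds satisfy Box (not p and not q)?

1: successors {2}; not p and not q there: 2:F. ✗
2: successors {3}; not p and not q there: 3:F. ✗
3: successors {4}; not p and not q there: 4:F. ✗
4: successors {5}; not p and not q there: 5:F. ✗
5: no successors, so Box (not p and not q) holds vacuously. ✓
Satisfying worlds: {5}.

1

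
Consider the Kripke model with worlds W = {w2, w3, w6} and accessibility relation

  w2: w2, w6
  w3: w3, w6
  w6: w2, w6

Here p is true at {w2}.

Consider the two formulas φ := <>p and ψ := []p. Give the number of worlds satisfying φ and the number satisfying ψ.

For <>p:
w2: successors {w2, w6}; p there: w2:T, w6:F. ✓
w3: successors {w3, w6}; p there: w3:F, w6:F. ✗
w6: successors {w2, w6}; p there: w2:T, w6:F. ✓
— 2 worlds.
For []p:
w2: successors {w2, w6}; p there: w2:T, w6:F. ✗
w3: successors {w3, w6}; p there: w3:F, w6:F. ✗
w6: successors {w2, w6}; p there: w2:T, w6:F. ✗
— 0 worlds.

2 and 0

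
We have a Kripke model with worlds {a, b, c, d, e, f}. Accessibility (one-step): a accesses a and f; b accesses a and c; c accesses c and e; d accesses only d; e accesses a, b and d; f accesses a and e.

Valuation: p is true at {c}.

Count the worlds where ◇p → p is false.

1

a: ◇p is F, p is F. ✓
b: ◇p is T, p is F. ✗
c: ◇p is T, p is T. ✓
d: ◇p is F, p is F. ✓
e: ◇p is F, p is F. ✓
f: ◇p is F, p is F. ✓
Satisfying worlds: {a, c, d, e, f}.
So ◇p → p fails at the other 1 world.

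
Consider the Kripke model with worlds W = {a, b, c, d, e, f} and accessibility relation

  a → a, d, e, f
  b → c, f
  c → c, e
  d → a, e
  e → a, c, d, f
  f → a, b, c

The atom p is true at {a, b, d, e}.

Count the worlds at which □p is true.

a: successors {a, d, e, f}; p there: a:T, d:T, e:T, f:F. ✗
b: successors {c, f}; p there: c:F, f:F. ✗
c: successors {c, e}; p there: c:F, e:T. ✗
d: successors {a, e}; p there: a:T, e:T. ✓
e: successors {a, c, d, f}; p there: a:T, c:F, d:T, f:F. ✗
f: successors {a, b, c}; p there: a:T, b:T, c:F. ✗
Satisfying worlds: {d}.

1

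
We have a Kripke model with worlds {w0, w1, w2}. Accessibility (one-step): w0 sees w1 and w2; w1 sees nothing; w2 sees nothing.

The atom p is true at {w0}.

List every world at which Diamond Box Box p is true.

{w0}

w0: successors {w1, w2}; Box Box p there: w1:T, w2:T. ✓
w1: no successors, so Diamond Box Box p fails. ✗
w2: no successors, so Diamond Box Box p fails. ✗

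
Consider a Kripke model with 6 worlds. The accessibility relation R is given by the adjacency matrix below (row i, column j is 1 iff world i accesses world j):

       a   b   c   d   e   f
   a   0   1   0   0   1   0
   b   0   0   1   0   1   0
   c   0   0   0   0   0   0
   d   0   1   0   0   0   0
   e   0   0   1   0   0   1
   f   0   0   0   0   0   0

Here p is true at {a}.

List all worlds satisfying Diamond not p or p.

a: Diamond not p is T, p is T. ✓
b: Diamond not p is T, p is F. ✓
c: Diamond not p is F, p is F. ✗
d: Diamond not p is T, p is F. ✓
e: Diamond not p is T, p is F. ✓
f: Diamond not p is F, p is F. ✗

{a, b, d, e}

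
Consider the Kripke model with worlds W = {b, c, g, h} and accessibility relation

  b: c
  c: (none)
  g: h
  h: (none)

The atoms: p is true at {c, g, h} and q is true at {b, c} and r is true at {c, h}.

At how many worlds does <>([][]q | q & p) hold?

2

b: successors {c}; [][]q | q & p there: c:T. ✓
c: no successors, so <>([][]q | q & p) fails. ✗
g: successors {h}; [][]q | q & p there: h:T. ✓
h: no successors, so <>([][]q | q & p) fails. ✗
Satisfying worlds: {b, g}.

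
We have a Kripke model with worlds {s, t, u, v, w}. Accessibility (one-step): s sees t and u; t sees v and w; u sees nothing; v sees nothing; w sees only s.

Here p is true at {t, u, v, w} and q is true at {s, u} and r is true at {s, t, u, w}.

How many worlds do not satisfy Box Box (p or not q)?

1

s: successors {t, u}; Box (p or not q) there: t:T, u:T. ✓
t: successors {v, w}; Box (p or not q) there: v:T, w:F. ✗
u: no successors, so Box Box (p or not q) holds vacuously. ✓
v: no successors, so Box Box (p or not q) holds vacuously. ✓
w: successors {s}; Box (p or not q) there: s:T. ✓
Satisfying worlds: {s, u, v, w}.
So Box Box (p or not q) fails at the other 1 world.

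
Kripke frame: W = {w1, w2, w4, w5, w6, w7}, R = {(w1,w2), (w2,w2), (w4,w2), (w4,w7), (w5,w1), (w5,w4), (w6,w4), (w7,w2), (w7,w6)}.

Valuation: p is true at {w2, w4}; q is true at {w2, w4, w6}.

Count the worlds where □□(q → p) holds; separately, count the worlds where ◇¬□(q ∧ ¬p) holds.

5 and 6

For □□(q → p):
w1: successors {w2}; □(q → p) there: w2:T. ✓
w2: successors {w2}; □(q → p) there: w2:T. ✓
w4: successors {w2, w7}; □(q → p) there: w2:T, w7:F. ✗
w5: successors {w1, w4}; □(q → p) there: w1:T, w4:T. ✓
w6: successors {w4}; □(q → p) there: w4:T. ✓
w7: successors {w2, w6}; □(q → p) there: w2:T, w6:T. ✓
— 5 worlds.
For ◇¬□(q ∧ ¬p):
w1: successors {w2}; ¬□(q ∧ ¬p) there: w2:T. ✓
w2: successors {w2}; ¬□(q ∧ ¬p) there: w2:T. ✓
w4: successors {w2, w7}; ¬□(q ∧ ¬p) there: w2:T, w7:T. ✓
w5: successors {w1, w4}; ¬□(q ∧ ¬p) there: w1:T, w4:T. ✓
w6: successors {w4}; ¬□(q ∧ ¬p) there: w4:T. ✓
w7: successors {w2, w6}; ¬□(q ∧ ¬p) there: w2:T, w6:T. ✓
— 6 worlds.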